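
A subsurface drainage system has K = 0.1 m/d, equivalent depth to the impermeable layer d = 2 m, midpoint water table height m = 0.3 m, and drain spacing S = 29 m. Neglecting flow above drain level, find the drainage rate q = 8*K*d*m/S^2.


q = 8*K*d*m/S^2
q = 8*0.1*2*0.3/29^2
q = 0.4800 / 841

5.7075e-04 m/d


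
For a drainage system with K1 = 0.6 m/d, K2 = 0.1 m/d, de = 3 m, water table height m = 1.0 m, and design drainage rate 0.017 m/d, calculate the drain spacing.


S^2 = 8*K2*de*m/q + 4*K1*m^2/q
S^2 = 8*0.1*3*1.0/0.017 + 4*0.6*1.0^2/0.017
S = sqrt(282.3529)

16.8034 m


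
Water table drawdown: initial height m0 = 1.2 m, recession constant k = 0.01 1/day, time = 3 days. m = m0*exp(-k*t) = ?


m = m0 * exp(-k*t)
m = 1.2 * exp(-0.01 * 3)
m = 1.2 * exp(-0.0300)

1.1645 m


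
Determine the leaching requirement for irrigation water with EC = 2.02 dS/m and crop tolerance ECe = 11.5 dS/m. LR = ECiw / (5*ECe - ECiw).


LR = ECiw / (5*ECe - ECiw)
LR = 2.02 / (5*11.5 - 2.02)
LR = 2.02 / 55.4800

0.0364


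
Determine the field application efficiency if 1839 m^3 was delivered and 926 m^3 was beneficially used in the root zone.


Ea = V_root / V_field * 100 = 926 / 1839 * 100 = 50.3535%

50.3535 %


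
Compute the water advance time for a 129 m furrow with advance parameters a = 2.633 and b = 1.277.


t = (L/a)^(1/b)
t = (129/2.633)^(1/1.277)
t = 48.993543^(1/1.277)

21.0631 min


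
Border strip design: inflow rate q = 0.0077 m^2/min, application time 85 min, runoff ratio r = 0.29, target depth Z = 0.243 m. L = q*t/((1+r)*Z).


L = q*t/((1+r)*Z)
L = 0.0077*85/((1+0.29)*0.243)
L = 0.6545/0.31347

2.0879 m


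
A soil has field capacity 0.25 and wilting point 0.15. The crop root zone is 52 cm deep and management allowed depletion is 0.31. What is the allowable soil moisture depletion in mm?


SMD = (FC - PWP) * d * MAD * 10
SMD = (0.25 - 0.15) * 52 * 0.31 * 10
SMD = 0.1000 * 52 * 0.31 * 10

16.1200 mm


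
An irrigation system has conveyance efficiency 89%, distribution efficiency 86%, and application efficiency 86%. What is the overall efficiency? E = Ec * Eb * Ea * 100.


Ec = 0.89, Eb = 0.86, Ea = 0.86
E = 0.89 * 0.86 * 0.86 * 100 = 65.8244%

65.8244 %


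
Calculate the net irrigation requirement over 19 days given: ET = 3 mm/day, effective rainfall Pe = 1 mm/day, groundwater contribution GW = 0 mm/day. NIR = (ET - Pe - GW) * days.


Daily deficit = ET - Pe - GW = 3 - 1 - 0 = 2 mm/day
NIR = 2 * 19 = 38 mm

38.0000 mm


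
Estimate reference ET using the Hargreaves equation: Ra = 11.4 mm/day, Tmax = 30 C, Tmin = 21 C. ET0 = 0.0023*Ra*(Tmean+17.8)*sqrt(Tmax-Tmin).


Tmean = (Tmax + Tmin)/2 = (30 + 21)/2 = 25.5
ET0 = 0.0023 * 11.4 * (25.5 + 17.8) * sqrt(30 - 21)
ET0 = 0.0023 * 11.4 * 43.3 * 3.000000

3.4060 mm/day


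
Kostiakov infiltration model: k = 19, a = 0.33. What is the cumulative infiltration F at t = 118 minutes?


F = k * t^a = 19 * 118^0.33
F = 19 * 4.827486

91.7222 mm


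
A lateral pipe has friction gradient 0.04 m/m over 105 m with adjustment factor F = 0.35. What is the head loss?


hf = J * L * F = 0.04 * 105 * 0.35 = 1.4700 m

1.4700 m


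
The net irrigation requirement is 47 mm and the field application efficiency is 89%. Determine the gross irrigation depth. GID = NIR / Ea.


Ea = 89% = 0.89
GID = NIR / Ea = 47 / 0.89 = 52.8090 mm

52.8090 mm


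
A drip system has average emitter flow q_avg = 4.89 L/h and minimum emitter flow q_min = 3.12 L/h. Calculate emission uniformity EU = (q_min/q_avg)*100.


EU = (q_min/q_avg)*100 = (3.12/4.89)*100 = 63.8037%

63.8037 %


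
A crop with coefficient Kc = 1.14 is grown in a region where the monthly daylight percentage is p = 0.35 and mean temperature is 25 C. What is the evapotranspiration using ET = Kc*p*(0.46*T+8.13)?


ET = Kc * p * (0.46*T + 8.13)
ET = 1.14 * 0.35 * (0.46*25 + 8.13)
ET = 1.14 * 0.35 * 19.6300

7.8324 mm/day


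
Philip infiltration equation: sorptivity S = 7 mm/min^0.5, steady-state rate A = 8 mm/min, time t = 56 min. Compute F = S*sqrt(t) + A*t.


F = S*sqrt(t) + A*t
F = 7*sqrt(56) + 8*56
F = 7*7.483315 + 448

500.3832 mm


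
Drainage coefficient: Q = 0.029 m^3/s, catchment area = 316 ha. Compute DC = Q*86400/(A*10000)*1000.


DC = Q * 86400 / (A * 10000) * 1000
DC = 0.029 * 86400 / (316 * 10000) * 1000
DC = 2505600.0000 / 3160000

0.7929 mm/day


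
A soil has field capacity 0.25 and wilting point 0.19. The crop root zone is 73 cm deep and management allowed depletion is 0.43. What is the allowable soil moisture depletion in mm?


SMD = (FC - PWP) * d * MAD * 10
SMD = (0.25 - 0.19) * 73 * 0.43 * 10
SMD = 0.0600 * 73 * 0.43 * 10

18.8340 mm


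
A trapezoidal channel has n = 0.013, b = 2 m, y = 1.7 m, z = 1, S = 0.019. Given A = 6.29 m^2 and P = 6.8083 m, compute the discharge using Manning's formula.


R = A/P = 6.29/6.8083 = 0.923872
Q = (1/0.013) * 6.29 * 0.923872^(2/3) * 0.019^0.5

63.2643 m^3/s


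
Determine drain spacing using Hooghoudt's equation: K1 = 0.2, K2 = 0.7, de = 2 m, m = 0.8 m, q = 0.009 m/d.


S^2 = 8*K2*de*m/q + 4*K1*m^2/q
S^2 = 8*0.7*2*0.8/0.009 + 4*0.2*0.8^2/0.009
S = sqrt(1052.4444)

32.4414 m


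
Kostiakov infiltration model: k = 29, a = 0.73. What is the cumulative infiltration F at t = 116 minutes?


F = k * t^a = 29 * 116^0.73
F = 29 * 32.140626

932.0782 mm


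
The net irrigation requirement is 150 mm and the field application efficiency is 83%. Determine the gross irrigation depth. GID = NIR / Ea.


Ea = 83% = 0.83
GID = NIR / Ea = 150 / 0.83 = 180.7229 mm

180.7229 mm


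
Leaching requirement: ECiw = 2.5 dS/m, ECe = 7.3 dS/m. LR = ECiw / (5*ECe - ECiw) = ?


LR = ECiw / (5*ECe - ECiw)
LR = 2.5 / (5*7.3 - 2.5)
LR = 2.5 / 34.0000

0.0735


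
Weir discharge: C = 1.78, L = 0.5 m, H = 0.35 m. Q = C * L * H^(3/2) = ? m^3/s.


Q = C * L * H^(3/2) = 1.78 * 0.5 * 0.35^1.5 = 1.78 * 0.5 * 0.207063

0.1843 m^3/s


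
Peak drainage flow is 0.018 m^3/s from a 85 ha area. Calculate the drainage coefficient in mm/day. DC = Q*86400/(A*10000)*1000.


DC = Q * 86400 / (A * 10000) * 1000
DC = 0.018 * 86400 / (85 * 10000) * 1000
DC = 1555200.0000 / 850000

1.8296 mm/day


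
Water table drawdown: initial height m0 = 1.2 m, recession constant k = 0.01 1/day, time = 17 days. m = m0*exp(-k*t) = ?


m = m0 * exp(-k*t)
m = 1.2 * exp(-0.01 * 17)
m = 1.2 * exp(-0.1700)

1.0124 m


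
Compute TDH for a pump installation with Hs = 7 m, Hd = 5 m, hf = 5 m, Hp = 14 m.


TDH = Hs + Hd + hf + Hp = 7 + 5 + 5 + 14 = 31

31 m


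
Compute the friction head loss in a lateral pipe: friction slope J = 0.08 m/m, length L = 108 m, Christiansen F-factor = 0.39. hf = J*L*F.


hf = J * L * F = 0.08 * 108 * 0.39 = 3.3696 m

3.3696 m


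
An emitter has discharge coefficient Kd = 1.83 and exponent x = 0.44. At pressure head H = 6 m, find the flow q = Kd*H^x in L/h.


q = Kd * H^x = 1.83 * 6^0.44 = 1.83 * 2.199817

4.0257 L/h


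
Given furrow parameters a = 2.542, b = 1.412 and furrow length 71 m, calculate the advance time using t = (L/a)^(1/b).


t = (L/a)^(1/b)
t = (71/2.542)^(1/1.412)
t = 27.930763^(1/1.412)

10.5715 min


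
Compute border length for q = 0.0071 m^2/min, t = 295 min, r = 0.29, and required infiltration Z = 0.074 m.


L = q*t/((1+r)*Z)
L = 0.0071*295/((1+0.29)*0.074)
L = 2.0945/0.09546

21.9411 m


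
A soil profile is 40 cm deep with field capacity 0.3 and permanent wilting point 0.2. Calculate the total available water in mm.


AWC = (FC - PWP) * d * 10
AWC = (0.3 - 0.2) * 40 * 10
AWC = 0.1000 * 40 * 10

40.0000 mm


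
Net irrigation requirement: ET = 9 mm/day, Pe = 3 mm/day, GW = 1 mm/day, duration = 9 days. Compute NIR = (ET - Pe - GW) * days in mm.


Daily deficit = ET - Pe - GW = 9 - 3 - 1 = 5 mm/day
NIR = 5 * 9 = 45 mm

45.0000 mm


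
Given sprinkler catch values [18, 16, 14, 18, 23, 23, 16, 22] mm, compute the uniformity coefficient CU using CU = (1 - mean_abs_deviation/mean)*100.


mean = 18.750000 mm
MAD = 2.937500 mm
CU = (1 - 2.937500/18.750000)*100

84.3333 %


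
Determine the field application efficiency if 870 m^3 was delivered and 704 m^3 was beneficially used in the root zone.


Ea = V_root / V_field * 100 = 704 / 870 * 100 = 80.9195%

80.9195 %


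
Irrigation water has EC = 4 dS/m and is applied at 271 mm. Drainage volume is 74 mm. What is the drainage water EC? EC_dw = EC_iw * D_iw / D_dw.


EC_dw = EC_iw * D_iw / D_dw
EC_dw = 4 * 271 / 74
EC_dw = 1084 / 74

14.6486 dS/m


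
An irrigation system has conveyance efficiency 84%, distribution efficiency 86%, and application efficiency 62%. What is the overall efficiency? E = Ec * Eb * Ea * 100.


Ec = 0.84, Eb = 0.86, Ea = 0.62
E = 0.84 * 0.86 * 0.62 * 100 = 44.7888%

44.7888 %


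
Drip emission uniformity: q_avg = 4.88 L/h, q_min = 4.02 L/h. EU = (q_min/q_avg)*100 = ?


EU = (q_min/q_avg)*100 = (4.02/4.88)*100 = 82.3770%

82.3770 %


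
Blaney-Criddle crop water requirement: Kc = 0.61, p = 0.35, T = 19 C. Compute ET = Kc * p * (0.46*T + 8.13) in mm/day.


ET = Kc * p * (0.46*T + 8.13)
ET = 0.61 * 0.35 * (0.46*19 + 8.13)
ET = 0.61 * 0.35 * 16.8700

3.6017 mm/day


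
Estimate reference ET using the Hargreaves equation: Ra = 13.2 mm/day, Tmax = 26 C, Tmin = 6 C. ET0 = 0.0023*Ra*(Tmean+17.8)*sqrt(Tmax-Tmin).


Tmean = (Tmax + Tmin)/2 = (26 + 6)/2 = 16.0
ET0 = 0.0023 * 13.2 * (16.0 + 17.8) * sqrt(26 - 6)
ET0 = 0.0023 * 13.2 * 33.8 * 4.472136

4.5892 mm/day


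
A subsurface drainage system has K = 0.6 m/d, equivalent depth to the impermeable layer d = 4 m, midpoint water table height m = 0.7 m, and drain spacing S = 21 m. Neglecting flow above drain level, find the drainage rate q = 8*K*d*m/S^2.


q = 8*K*d*m/S^2
q = 8*0.6*4*0.7/21^2
q = 13.4400 / 441

0.0305 m/d


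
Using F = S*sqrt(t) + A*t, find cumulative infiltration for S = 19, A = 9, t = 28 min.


F = S*sqrt(t) + A*t
F = 19*sqrt(28) + 9*28
F = 19*5.291503 + 252

352.5386 mm


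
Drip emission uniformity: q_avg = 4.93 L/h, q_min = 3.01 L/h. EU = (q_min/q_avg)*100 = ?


EU = (q_min/q_avg)*100 = (3.01/4.93)*100 = 61.0548%

61.0548 %


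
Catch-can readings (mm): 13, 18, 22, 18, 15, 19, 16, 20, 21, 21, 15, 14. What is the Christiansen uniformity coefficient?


mean = 17.666667 mm
MAD = 2.555556 mm
CU = (1 - 2.555556/17.666667)*100

85.5346 %


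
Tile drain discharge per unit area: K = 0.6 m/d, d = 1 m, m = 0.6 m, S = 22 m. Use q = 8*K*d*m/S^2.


q = 8*K*d*m/S^2
q = 8*0.6*1*0.6/22^2
q = 2.8800 / 484

0.0060 m/d


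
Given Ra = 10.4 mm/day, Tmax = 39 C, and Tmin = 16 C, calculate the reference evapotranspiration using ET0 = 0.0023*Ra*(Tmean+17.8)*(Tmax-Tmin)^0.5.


Tmean = (Tmax + Tmin)/2 = (39 + 16)/2 = 27.5
ET0 = 0.0023 * 10.4 * (27.5 + 17.8) * sqrt(39 - 16)
ET0 = 0.0023 * 10.4 * 45.3 * 4.795832

5.1966 mm/day


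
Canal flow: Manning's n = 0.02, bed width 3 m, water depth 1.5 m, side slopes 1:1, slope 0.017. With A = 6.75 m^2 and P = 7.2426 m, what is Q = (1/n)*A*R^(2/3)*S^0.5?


R = A/P = 6.75/7.2426 = 0.931986
Q = (1/0.02) * 6.75 * 0.931986^(2/3) * 0.017^0.5

41.9860 m^3/s


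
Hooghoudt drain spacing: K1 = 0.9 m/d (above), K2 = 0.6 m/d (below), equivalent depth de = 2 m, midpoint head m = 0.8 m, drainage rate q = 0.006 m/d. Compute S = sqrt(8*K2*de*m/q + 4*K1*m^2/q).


S^2 = 8*K2*de*m/q + 4*K1*m^2/q
S^2 = 8*0.6*2*0.8/0.006 + 4*0.9*0.8^2/0.006
S = sqrt(1664.0000)

40.7922 m


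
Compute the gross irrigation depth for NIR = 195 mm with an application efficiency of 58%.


Ea = 58% = 0.58
GID = NIR / Ea = 195 / 0.58 = 336.2069 mm

336.2069 mm


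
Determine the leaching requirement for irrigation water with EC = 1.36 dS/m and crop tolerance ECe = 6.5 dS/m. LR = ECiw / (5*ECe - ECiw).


LR = ECiw / (5*ECe - ECiw)
LR = 1.36 / (5*6.5 - 1.36)
LR = 1.36 / 31.1400

0.0437


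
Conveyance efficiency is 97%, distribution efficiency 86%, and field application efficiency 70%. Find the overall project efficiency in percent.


Ec = 0.97, Eb = 0.86, Ea = 0.7
E = 0.97 * 0.86 * 0.7 * 100 = 58.3940%

58.3940 %


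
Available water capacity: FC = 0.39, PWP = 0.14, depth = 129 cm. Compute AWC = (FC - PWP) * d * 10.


AWC = (FC - PWP) * d * 10
AWC = (0.39 - 0.14) * 129 * 10
AWC = 0.2500 * 129 * 10

322.5000 mm


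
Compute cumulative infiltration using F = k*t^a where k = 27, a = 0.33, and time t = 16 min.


F = k * t^a = 27 * 16^0.33
F = 27 * 2.496661

67.4098 mm


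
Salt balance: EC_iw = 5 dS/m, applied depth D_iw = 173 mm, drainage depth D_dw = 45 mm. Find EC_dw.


EC_dw = EC_iw * D_iw / D_dw
EC_dw = 5 * 173 / 45
EC_dw = 865 / 45

19.2222 dS/m


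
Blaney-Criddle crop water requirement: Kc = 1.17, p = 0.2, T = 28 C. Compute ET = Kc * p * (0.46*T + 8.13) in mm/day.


ET = Kc * p * (0.46*T + 8.13)
ET = 1.17 * 0.2 * (0.46*28 + 8.13)
ET = 1.17 * 0.2 * 21.0100

4.9163 mm/day


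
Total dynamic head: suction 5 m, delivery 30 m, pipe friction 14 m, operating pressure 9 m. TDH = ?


TDH = Hs + Hd + hf + Hp = 5 + 30 + 14 + 9 = 58

58 m


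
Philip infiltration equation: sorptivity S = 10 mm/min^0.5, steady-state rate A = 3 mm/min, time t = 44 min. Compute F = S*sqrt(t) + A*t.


F = S*sqrt(t) + A*t
F = 10*sqrt(44) + 3*44
F = 10*6.633250 + 132

198.3325 mm


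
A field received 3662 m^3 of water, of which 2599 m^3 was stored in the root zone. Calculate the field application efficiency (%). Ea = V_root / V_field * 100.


Ea = V_root / V_field * 100 = 2599 / 3662 * 100 = 70.9721%

70.9721 %


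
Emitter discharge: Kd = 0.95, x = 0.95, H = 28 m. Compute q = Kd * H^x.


q = Kd * H^x = 0.95 * 28^0.95 = 0.95 * 23.702826

22.5177 L/h


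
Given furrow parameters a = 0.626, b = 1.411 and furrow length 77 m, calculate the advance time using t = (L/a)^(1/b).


t = (L/a)^(1/b)
t = (77/0.626)^(1/1.411)
t = 123.003195^(1/1.411)

30.2803 min


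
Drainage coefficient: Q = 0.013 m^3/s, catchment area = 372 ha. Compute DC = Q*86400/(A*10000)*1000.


DC = Q * 86400 / (A * 10000) * 1000
DC = 0.013 * 86400 / (372 * 10000) * 1000
DC = 1123200.0000 / 3720000

0.3019 mm/day


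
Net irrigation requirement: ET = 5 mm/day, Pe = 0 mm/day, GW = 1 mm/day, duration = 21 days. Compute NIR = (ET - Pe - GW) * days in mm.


Daily deficit = ET - Pe - GW = 5 - 0 - 1 = 4 mm/day
NIR = 4 * 21 = 84 mm

84.0000 mm


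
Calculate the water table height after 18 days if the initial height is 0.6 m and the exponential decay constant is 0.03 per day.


m = m0 * exp(-k*t)
m = 0.6 * exp(-0.03 * 18)
m = 0.6 * exp(-0.5400)

0.3496 m


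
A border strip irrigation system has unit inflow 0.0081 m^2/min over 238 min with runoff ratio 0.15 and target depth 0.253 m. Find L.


L = q*t/((1+r)*Z)
L = 0.0081*238/((1+0.15)*0.253)
L = 1.9278/0.29095

6.6259 m


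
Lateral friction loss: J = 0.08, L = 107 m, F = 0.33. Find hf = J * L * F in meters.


hf = J * L * F = 0.08 * 107 * 0.33 = 2.8248 m

2.8248 m


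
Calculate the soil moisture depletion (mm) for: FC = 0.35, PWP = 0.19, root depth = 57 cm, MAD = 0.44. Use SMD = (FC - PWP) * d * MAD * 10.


SMD = (FC - PWP) * d * MAD * 10
SMD = (0.35 - 0.19) * 57 * 0.44 * 10
SMD = 0.1600 * 57 * 0.44 * 10

40.1280 mm


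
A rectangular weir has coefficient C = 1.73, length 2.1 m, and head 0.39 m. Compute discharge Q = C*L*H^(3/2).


Q = C * L * H^(3/2) = 1.73 * 2.1 * 0.39^1.5 = 1.73 * 2.1 * 0.243555

0.8848 m^3/s


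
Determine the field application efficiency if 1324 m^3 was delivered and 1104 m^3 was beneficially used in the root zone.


Ea = V_root / V_field * 100 = 1104 / 1324 * 100 = 83.3837%

83.3837 %


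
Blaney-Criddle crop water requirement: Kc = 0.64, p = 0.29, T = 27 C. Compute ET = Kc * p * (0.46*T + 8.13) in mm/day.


ET = Kc * p * (0.46*T + 8.13)
ET = 0.64 * 0.29 * (0.46*27 + 8.13)
ET = 0.64 * 0.29 * 20.5500

3.8141 mm/day


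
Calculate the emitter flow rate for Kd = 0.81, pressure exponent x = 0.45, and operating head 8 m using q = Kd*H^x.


q = Kd * H^x = 0.81 * 8^0.45 = 0.81 * 2.549121

2.0648 L/h


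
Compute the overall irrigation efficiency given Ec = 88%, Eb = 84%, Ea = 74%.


Ec = 0.88, Eb = 0.84, Ea = 0.74
E = 0.88 * 0.84 * 0.74 * 100 = 54.7008%

54.7008 %


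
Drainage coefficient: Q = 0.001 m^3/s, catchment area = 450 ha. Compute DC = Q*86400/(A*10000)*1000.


DC = Q * 86400 / (A * 10000) * 1000
DC = 0.001 * 86400 / (450 * 10000) * 1000
DC = 86400.0000 / 4500000

0.0192 mm/day


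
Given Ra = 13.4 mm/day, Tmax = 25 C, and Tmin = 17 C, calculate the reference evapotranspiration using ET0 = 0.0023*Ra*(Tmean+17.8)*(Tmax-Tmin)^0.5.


Tmean = (Tmax + Tmin)/2 = (25 + 17)/2 = 21.0
ET0 = 0.0023 * 13.4 * (21.0 + 17.8) * sqrt(25 - 17)
ET0 = 0.0023 * 13.4 * 38.8 * 2.828427

3.3823 mm/day


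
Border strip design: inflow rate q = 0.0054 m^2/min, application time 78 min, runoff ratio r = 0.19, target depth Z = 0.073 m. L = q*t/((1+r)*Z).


L = q*t/((1+r)*Z)
L = 0.0054*78/((1+0.19)*0.073)
L = 0.4212/0.08687

4.8486 m


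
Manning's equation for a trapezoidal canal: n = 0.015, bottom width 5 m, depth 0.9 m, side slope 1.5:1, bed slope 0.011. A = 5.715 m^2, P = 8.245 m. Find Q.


R = A/P = 5.715/8.245 = 0.693147
Q = (1/0.015) * 5.715 * 0.693147^(2/3) * 0.011^0.5

31.2972 m^3/s


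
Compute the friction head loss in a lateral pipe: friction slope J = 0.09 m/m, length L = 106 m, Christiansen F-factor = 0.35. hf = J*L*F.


hf = J * L * F = 0.09 * 106 * 0.35 = 3.3390 m

3.3390 m


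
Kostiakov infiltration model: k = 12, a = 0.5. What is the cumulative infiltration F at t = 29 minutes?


F = k * t^a = 12 * 29^0.5
F = 12 * 5.385165

64.6220 mm


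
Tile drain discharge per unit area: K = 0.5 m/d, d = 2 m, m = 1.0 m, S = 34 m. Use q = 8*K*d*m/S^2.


q = 8*K*d*m/S^2
q = 8*0.5*2*1.0/34^2
q = 8.0000 / 1156

0.0069 m/d


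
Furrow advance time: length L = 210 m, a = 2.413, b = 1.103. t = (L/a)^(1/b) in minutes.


t = (L/a)^(1/b)
t = (210/2.413)^(1/1.103)
t = 87.028595^(1/1.103)

57.3500 min


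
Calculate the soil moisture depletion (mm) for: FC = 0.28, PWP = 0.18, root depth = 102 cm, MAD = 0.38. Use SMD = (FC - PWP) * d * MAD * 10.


SMD = (FC - PWP) * d * MAD * 10
SMD = (0.28 - 0.18) * 102 * 0.38 * 10
SMD = 0.1000 * 102 * 0.38 * 10

38.7600 mm


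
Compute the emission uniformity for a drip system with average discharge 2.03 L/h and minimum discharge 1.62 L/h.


EU = (q_min/q_avg)*100 = (1.62/2.03)*100 = 79.8030%

79.8030 %


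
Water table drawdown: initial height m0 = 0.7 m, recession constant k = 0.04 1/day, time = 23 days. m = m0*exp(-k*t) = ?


m = m0 * exp(-k*t)
m = 0.7 * exp(-0.04 * 23)
m = 0.7 * exp(-0.9200)

0.2790 m


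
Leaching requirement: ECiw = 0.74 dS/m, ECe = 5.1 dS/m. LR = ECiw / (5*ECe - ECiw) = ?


LR = ECiw / (5*ECe - ECiw)
LR = 0.74 / (5*5.1 - 0.74)
LR = 0.74 / 24.7600

0.0299


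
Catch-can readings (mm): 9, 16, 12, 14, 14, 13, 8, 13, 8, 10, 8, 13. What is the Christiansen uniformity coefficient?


mean = 11.500000 mm
MAD = 2.416667 mm
CU = (1 - 2.416667/11.500000)*100

78.9855 %


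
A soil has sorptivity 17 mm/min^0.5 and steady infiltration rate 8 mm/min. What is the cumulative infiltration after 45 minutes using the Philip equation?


F = S*sqrt(t) + A*t
F = 17*sqrt(45) + 8*45
F = 17*6.708204 + 360

474.0395 mm


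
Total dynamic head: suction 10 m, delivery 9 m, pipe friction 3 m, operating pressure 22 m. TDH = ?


TDH = Hs + Hd + hf + Hp = 10 + 9 + 3 + 22 = 44

44 m


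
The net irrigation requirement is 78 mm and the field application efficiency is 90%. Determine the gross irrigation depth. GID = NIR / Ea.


Ea = 90% = 0.9
GID = NIR / Ea = 78 / 0.9 = 86.6667 mm

86.6667 mm


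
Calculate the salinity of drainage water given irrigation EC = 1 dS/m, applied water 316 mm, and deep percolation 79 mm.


EC_dw = EC_iw * D_iw / D_dw
EC_dw = 1 * 316 / 79
EC_dw = 316 / 79

4.0000 dS/m


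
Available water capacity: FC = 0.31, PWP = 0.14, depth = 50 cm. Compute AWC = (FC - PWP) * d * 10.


AWC = (FC - PWP) * d * 10
AWC = (0.31 - 0.14) * 50 * 10
AWC = 0.1700 * 50 * 10

85.0000 mm


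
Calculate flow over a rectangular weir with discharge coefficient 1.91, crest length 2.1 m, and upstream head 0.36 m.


Q = C * L * H^(3/2) = 1.91 * 2.1 * 0.36^1.5 = 1.91 * 2.1 * 0.216000

0.8664 m^3/s


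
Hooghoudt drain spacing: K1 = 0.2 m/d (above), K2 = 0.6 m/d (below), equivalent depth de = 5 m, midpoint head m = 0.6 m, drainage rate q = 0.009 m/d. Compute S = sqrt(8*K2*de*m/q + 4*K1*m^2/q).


S^2 = 8*K2*de*m/q + 4*K1*m^2/q
S^2 = 8*0.6*5*0.6/0.009 + 4*0.2*0.6^2/0.009
S = sqrt(1632.0000)

40.3980 m


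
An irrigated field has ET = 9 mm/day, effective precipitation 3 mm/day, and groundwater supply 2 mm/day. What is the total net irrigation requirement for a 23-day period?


Daily deficit = ET - Pe - GW = 9 - 3 - 2 = 4 mm/day
NIR = 4 * 23 = 92 mm

92.0000 mm


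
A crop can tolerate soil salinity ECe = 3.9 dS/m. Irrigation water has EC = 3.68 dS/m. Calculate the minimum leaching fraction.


LR = ECiw / (5*ECe - ECiw)
LR = 3.68 / (5*3.9 - 3.68)
LR = 3.68 / 15.8200

0.2326


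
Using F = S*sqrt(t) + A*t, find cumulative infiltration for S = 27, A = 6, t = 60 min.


F = S*sqrt(t) + A*t
F = 27*sqrt(60) + 6*60
F = 27*7.745967 + 360

569.1411 mm


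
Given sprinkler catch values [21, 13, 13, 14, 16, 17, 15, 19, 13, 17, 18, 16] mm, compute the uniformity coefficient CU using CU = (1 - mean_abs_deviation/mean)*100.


mean = 16.000000 mm
MAD = 2.000000 mm
CU = (1 - 2.000000/16.000000)*100

87.5000 %


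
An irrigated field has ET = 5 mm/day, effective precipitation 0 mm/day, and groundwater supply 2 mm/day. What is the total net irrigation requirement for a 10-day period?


Daily deficit = ET - Pe - GW = 5 - 0 - 2 = 3 mm/day
NIR = 3 * 10 = 30 mm

30.0000 mm


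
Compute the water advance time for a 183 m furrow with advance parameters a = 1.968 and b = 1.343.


t = (L/a)^(1/b)
t = (183/1.968)^(1/1.343)
t = 92.987805^(1/1.343)

29.2209 min


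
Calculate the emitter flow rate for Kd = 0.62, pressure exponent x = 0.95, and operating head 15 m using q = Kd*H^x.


q = Kd * H^x = 0.62 * 15^0.95 = 0.62 * 13.100465

8.1223 L/h


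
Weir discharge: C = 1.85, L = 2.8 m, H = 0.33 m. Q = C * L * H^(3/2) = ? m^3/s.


Q = C * L * H^(3/2) = 1.85 * 2.8 * 0.33^1.5 = 1.85 * 2.8 * 0.189571

0.9820 m^3/s


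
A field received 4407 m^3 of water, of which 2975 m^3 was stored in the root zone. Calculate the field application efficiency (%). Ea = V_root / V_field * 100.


Ea = V_root / V_field * 100 = 2975 / 4407 * 100 = 67.5062%

67.5062 %


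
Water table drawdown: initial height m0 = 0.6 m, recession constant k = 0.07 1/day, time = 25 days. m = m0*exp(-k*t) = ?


m = m0 * exp(-k*t)
m = 0.6 * exp(-0.07 * 25)
m = 0.6 * exp(-1.7500)

0.1043 m


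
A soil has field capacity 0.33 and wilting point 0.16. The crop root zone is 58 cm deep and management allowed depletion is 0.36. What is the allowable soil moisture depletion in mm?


SMD = (FC - PWP) * d * MAD * 10
SMD = (0.33 - 0.16) * 58 * 0.36 * 10
SMD = 0.1700 * 58 * 0.36 * 10

35.4960 mm


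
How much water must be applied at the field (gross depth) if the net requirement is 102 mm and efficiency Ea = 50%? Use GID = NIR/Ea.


Ea = 50% = 0.5
GID = NIR / Ea = 102 / 0.5 = 204.0000 mm

204.0000 mm


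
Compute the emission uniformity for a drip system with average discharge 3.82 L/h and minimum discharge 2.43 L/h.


EU = (q_min/q_avg)*100 = (2.43/3.82)*100 = 63.6126%

63.6126 %


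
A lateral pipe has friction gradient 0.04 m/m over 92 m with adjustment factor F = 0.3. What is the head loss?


hf = J * L * F = 0.04 * 92 * 0.3 = 1.1040 m

1.1040 m


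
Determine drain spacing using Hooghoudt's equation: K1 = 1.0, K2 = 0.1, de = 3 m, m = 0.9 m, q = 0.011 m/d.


S^2 = 8*K2*de*m/q + 4*K1*m^2/q
S^2 = 8*0.1*3*0.9/0.011 + 4*1.0*0.9^2/0.011
S = sqrt(490.9091)

22.1565 m


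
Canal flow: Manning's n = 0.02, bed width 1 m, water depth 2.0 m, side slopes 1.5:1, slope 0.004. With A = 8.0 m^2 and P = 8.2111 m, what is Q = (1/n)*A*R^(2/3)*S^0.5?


R = A/P = 8.0/8.2111 = 0.974291
Q = (1/0.02) * 8.0 * 0.974291^(2/3) * 0.004^0.5

24.8627 m^3/s


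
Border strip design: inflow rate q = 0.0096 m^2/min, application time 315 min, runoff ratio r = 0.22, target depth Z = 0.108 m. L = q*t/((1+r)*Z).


L = q*t/((1+r)*Z)
L = 0.0096*315/((1+0.22)*0.108)
L = 3.024/0.13176

22.9508 m


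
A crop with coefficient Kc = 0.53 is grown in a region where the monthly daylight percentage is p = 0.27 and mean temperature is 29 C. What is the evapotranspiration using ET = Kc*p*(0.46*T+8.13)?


ET = Kc * p * (0.46*T + 8.13)
ET = 0.53 * 0.27 * (0.46*29 + 8.13)
ET = 0.53 * 0.27 * 21.4700

3.0724 mm/day


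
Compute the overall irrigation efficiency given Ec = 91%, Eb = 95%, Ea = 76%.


Ec = 0.91, Eb = 0.95, Ea = 0.76
E = 0.91 * 0.95 * 0.76 * 100 = 65.7020%

65.7020 %


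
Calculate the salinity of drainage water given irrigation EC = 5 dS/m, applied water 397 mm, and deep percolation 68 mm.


EC_dw = EC_iw * D_iw / D_dw
EC_dw = 5 * 397 / 68
EC_dw = 1985 / 68

29.1912 dS/m


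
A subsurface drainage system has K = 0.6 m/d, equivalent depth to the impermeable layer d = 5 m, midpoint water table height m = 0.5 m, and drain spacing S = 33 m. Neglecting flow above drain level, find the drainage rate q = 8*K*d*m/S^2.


q = 8*K*d*m/S^2
q = 8*0.6*5*0.5/33^2
q = 12.0000 / 1089

0.0110 m/d


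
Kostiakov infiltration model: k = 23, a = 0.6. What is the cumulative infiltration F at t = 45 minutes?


F = k * t^a = 23 * 45^0.6
F = 23 * 9.815841

225.7643 mm


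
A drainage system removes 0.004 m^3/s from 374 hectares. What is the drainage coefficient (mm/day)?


DC = Q * 86400 / (A * 10000) * 1000
DC = 0.004 * 86400 / (374 * 10000) * 1000
DC = 345600.0000 / 3740000

0.0924 mm/day


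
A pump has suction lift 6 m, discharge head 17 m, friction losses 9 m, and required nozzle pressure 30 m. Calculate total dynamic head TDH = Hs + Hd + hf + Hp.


TDH = Hs + Hd + hf + Hp = 6 + 17 + 9 + 30 = 62

62 m


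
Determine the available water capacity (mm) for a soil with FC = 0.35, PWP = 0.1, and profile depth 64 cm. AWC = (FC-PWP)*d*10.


AWC = (FC - PWP) * d * 10
AWC = (0.35 - 0.1) * 64 * 10
AWC = 0.2500 * 64 * 10

160.0000 mm


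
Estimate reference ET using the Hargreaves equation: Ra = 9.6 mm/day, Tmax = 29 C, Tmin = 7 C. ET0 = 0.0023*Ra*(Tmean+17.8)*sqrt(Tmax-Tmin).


Tmean = (Tmax + Tmin)/2 = (29 + 7)/2 = 18.0
ET0 = 0.0023 * 9.6 * (18.0 + 17.8) * sqrt(29 - 7)
ET0 = 0.0023 * 9.6 * 35.8 * 4.690416

3.7076 mm/day


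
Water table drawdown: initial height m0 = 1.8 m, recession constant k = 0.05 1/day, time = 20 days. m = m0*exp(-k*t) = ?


m = m0 * exp(-k*t)
m = 1.8 * exp(-0.05 * 20)
m = 1.8 * exp(-1.0000)

0.6622 m


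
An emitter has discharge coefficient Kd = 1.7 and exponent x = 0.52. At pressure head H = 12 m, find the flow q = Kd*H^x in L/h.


q = Kd * H^x = 1.7 * 12^0.52 = 1.7 * 3.640611

6.1890 L/h


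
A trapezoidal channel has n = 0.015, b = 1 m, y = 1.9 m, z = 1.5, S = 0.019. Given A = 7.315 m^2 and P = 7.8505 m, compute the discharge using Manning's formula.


R = A/P = 7.315/7.8505 = 0.931788
Q = (1/0.015) * 7.315 * 0.931788^(2/3) * 0.019^0.5

64.1275 m^3/s


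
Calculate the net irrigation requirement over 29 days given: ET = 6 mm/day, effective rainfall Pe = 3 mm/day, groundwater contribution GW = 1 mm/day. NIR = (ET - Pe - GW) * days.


Daily deficit = ET - Pe - GW = 6 - 3 - 1 = 2 mm/day
NIR = 2 * 29 = 58 mm

58.0000 mm


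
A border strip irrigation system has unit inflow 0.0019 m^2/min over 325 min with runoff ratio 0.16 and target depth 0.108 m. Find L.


L = q*t/((1+r)*Z)
L = 0.0019*325/((1+0.16)*0.108)
L = 0.6175/0.12528

4.9290 m


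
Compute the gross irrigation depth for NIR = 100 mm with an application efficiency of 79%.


Ea = 79% = 0.79
GID = NIR / Ea = 100 / 0.79 = 126.5823 mm

126.5823 mm


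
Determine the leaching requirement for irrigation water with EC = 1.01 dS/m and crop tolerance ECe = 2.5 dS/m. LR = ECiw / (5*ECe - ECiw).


LR = ECiw / (5*ECe - ECiw)
LR = 1.01 / (5*2.5 - 1.01)
LR = 1.01 / 11.4900

0.0879


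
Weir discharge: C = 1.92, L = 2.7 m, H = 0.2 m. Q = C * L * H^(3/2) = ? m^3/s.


Q = C * L * H^(3/2) = 1.92 * 2.7 * 0.2^1.5 = 1.92 * 2.7 * 0.089443

0.4637 m^3/s


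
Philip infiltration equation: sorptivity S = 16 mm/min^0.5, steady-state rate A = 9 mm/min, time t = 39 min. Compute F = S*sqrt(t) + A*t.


F = S*sqrt(t) + A*t
F = 16*sqrt(39) + 9*39
F = 16*6.244998 + 351

450.9200 mm


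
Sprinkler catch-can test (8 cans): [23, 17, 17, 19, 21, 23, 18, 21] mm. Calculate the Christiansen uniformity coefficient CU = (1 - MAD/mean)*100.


mean = 19.875000 mm
MAD = 2.125000 mm
CU = (1 - 2.125000/19.875000)*100

89.3082 %


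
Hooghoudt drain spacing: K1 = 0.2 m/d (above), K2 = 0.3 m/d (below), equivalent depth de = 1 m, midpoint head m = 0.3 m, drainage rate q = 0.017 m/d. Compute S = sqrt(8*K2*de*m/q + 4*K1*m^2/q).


S^2 = 8*K2*de*m/q + 4*K1*m^2/q
S^2 = 8*0.3*1*0.3/0.017 + 4*0.2*0.3^2/0.017
S = sqrt(46.5882)

6.8256 m


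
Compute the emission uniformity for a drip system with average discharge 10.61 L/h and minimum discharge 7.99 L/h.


EU = (q_min/q_avg)*100 = (7.99/10.61)*100 = 75.3063%

75.3063 %


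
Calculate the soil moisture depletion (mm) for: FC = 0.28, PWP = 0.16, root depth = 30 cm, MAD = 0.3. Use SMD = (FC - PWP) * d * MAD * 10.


SMD = (FC - PWP) * d * MAD * 10
SMD = (0.28 - 0.16) * 30 * 0.3 * 10
SMD = 0.1200 * 30 * 0.3 * 10

10.8000 mm


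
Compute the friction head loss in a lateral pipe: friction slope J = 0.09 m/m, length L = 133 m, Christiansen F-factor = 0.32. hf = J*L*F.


hf = J * L * F = 0.09 * 133 * 0.32 = 3.8304 m

3.8304 m


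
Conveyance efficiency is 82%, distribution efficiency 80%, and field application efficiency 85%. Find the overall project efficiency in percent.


Ec = 0.82, Eb = 0.8, Ea = 0.85
E = 0.82 * 0.8 * 0.85 * 100 = 55.7600%

55.7600 %


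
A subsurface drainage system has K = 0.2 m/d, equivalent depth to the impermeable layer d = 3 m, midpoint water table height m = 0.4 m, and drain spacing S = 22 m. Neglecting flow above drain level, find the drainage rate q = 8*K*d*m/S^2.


q = 8*K*d*m/S^2
q = 8*0.2*3*0.4/22^2
q = 1.9200 / 484

0.0040 m/d


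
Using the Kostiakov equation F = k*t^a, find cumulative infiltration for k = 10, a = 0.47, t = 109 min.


F = k * t^a = 10 * 109^0.47
F = 10 * 9.069648

90.6965 mm


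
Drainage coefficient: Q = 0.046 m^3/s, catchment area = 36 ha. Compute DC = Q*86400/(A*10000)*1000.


DC = Q * 86400 / (A * 10000) * 1000
DC = 0.046 * 86400 / (36 * 10000) * 1000
DC = 3974400.0000 / 360000

11.0400 mm/day


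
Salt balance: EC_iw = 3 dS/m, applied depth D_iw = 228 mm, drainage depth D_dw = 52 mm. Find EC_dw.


EC_dw = EC_iw * D_iw / D_dw
EC_dw = 3 * 228 / 52
EC_dw = 684 / 52

13.1538 dS/m


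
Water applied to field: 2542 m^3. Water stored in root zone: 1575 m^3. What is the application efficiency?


Ea = V_root / V_field * 100 = 1575 / 2542 * 100 = 61.9591%

61.9591 %


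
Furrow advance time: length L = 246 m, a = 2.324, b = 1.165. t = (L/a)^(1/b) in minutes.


t = (L/a)^(1/b)
t = (246/2.324)^(1/1.165)
t = 105.851979^(1/1.165)

54.6939 min


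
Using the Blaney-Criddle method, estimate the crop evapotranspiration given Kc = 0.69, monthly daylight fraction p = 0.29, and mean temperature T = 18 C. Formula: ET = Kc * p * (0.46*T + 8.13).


ET = Kc * p * (0.46*T + 8.13)
ET = 0.69 * 0.29 * (0.46*18 + 8.13)
ET = 0.69 * 0.29 * 16.4100

3.2836 mm/day


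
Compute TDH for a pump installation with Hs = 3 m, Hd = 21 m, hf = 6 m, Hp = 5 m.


TDH = Hs + Hd + hf + Hp = 3 + 21 + 6 + 5 = 35

35 m


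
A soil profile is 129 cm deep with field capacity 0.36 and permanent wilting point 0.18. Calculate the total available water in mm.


AWC = (FC - PWP) * d * 10
AWC = (0.36 - 0.18) * 129 * 10
AWC = 0.1800 * 129 * 10

232.2000 mm


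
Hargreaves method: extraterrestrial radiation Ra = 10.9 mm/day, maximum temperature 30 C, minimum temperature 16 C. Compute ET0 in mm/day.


Tmean = (Tmax + Tmin)/2 = (30 + 16)/2 = 23.0
ET0 = 0.0023 * 10.9 * (23.0 + 17.8) * sqrt(30 - 16)
ET0 = 0.0023 * 10.9 * 40.8 * 3.741657

3.8272 mm/day


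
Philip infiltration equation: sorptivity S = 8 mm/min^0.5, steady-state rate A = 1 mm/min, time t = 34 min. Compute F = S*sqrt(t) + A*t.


F = S*sqrt(t) + A*t
F = 8*sqrt(34) + 1*34
F = 8*5.830952 + 34

80.6476 mm


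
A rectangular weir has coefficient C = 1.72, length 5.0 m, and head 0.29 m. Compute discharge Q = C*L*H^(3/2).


Q = C * L * H^(3/2) = 1.72 * 5.0 * 0.29^1.5 = 1.72 * 5.0 * 0.156170

1.3431 m^3/s


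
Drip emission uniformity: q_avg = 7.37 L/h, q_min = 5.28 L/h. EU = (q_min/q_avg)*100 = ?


EU = (q_min/q_avg)*100 = (5.28/7.37)*100 = 71.6418%

71.6418 %


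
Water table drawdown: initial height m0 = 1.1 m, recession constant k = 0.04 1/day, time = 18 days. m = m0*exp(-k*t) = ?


m = m0 * exp(-k*t)
m = 1.1 * exp(-0.04 * 18)
m = 1.1 * exp(-0.7200)

0.5354 m


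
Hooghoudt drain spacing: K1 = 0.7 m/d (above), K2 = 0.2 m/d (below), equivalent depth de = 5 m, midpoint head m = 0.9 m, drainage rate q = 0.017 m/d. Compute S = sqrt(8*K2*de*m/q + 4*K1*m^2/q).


S^2 = 8*K2*de*m/q + 4*K1*m^2/q
S^2 = 8*0.2*5*0.9/0.017 + 4*0.7*0.9^2/0.017
S = sqrt(556.9412)

23.5996 m


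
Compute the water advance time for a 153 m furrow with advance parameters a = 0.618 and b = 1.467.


t = (L/a)^(1/b)
t = (153/0.618)^(1/1.467)
t = 247.572816^(1/1.467)

42.8252 min


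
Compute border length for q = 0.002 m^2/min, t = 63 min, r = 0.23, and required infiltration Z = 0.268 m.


L = q*t/((1+r)*Z)
L = 0.002*63/((1+0.23)*0.268)
L = 0.126/0.32964

0.3822 m


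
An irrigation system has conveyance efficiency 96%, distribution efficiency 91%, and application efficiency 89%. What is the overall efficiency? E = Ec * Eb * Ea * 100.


Ec = 0.96, Eb = 0.91, Ea = 0.89
E = 0.96 * 0.91 * 0.89 * 100 = 77.7504%

77.7504 %


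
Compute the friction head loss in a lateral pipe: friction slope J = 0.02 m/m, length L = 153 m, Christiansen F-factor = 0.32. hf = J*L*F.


hf = J * L * F = 0.02 * 153 * 0.32 = 0.9792 m

0.9792 m


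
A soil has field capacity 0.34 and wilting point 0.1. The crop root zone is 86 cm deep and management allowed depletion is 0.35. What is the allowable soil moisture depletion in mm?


SMD = (FC - PWP) * d * MAD * 10
SMD = (0.34 - 0.1) * 86 * 0.35 * 10
SMD = 0.2400 * 86 * 0.35 * 10

72.2400 mm


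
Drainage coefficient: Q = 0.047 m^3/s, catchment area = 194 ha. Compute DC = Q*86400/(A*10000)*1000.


DC = Q * 86400 / (A * 10000) * 1000
DC = 0.047 * 86400 / (194 * 10000) * 1000
DC = 4060800.0000 / 1940000

2.0932 mm/day


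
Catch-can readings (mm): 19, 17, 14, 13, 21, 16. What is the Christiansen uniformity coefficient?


mean = 16.666667 mm
MAD = 2.333333 mm
CU = (1 - 2.333333/16.666667)*100

86.0000 %


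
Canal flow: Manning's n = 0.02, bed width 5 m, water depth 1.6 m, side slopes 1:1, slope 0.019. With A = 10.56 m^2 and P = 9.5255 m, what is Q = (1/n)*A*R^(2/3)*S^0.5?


R = A/P = 10.56/9.5255 = 1.108603
Q = (1/0.02) * 10.56 * 1.108603^(2/3) * 0.019^0.5

77.9581 m^3/s


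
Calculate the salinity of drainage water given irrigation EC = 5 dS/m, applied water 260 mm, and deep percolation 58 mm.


EC_dw = EC_iw * D_iw / D_dw
EC_dw = 5 * 260 / 58
EC_dw = 1300 / 58

22.4138 dS/m


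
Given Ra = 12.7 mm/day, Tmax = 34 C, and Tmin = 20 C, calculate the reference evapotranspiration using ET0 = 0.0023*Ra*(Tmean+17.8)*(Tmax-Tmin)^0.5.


Tmean = (Tmax + Tmin)/2 = (34 + 20)/2 = 27.0
ET0 = 0.0023 * 12.7 * (27.0 + 17.8) * sqrt(34 - 20)
ET0 = 0.0023 * 12.7 * 44.8 * 3.741657

4.8964 mm/day


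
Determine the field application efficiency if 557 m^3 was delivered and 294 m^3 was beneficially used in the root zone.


Ea = V_root / V_field * 100 = 294 / 557 * 100 = 52.7828%

52.7828 %


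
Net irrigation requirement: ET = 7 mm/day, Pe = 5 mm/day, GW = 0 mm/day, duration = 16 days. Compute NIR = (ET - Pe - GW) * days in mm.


Daily deficit = ET - Pe - GW = 7 - 5 - 0 = 2 mm/day
NIR = 2 * 16 = 32 mm

32.0000 mm


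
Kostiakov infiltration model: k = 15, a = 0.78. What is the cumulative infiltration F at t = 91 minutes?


F = k * t^a = 15 * 91^0.78
F = 15 * 33.732792

505.9919 mm


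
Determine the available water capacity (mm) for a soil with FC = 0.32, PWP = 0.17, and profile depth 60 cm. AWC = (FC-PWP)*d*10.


AWC = (FC - PWP) * d * 10
AWC = (0.32 - 0.17) * 60 * 10
AWC = 0.1500 * 60 * 10

90.0000 mm


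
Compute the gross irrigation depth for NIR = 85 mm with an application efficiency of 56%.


Ea = 56% = 0.56
GID = NIR / Ea = 85 / 0.56 = 151.7857 mm

151.7857 mm


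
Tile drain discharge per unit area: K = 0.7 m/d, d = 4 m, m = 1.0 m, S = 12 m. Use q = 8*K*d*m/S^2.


q = 8*K*d*m/S^2
q = 8*0.7*4*1.0/12^2
q = 22.4000 / 144

0.1556 m/d


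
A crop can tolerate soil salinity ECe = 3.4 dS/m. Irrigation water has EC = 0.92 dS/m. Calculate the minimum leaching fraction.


LR = ECiw / (5*ECe - ECiw)
LR = 0.92 / (5*3.4 - 0.92)
LR = 0.92 / 16.0800

0.0572


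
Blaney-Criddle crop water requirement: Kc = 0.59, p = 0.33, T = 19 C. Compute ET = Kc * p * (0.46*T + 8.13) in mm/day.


ET = Kc * p * (0.46*T + 8.13)
ET = 0.59 * 0.33 * (0.46*19 + 8.13)
ET = 0.59 * 0.33 * 16.8700

3.2846 mm/day


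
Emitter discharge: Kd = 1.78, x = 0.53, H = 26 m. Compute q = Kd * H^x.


q = Kd * H^x = 1.78 * 26^0.53 = 1.78 * 5.622583

10.0082 L/h


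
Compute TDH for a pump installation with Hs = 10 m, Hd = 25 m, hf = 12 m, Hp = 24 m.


TDH = Hs + Hd + hf + Hp = 10 + 25 + 12 + 24 = 71

71 m


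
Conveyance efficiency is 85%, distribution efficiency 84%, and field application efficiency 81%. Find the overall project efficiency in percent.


Ec = 0.85, Eb = 0.84, Ea = 0.81
E = 0.85 * 0.84 * 0.81 * 100 = 57.8340%

57.8340 %


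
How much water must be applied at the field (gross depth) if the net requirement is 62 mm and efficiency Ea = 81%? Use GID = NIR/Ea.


Ea = 81% = 0.81
GID = NIR / Ea = 62 / 0.81 = 76.5432 mm

76.5432 mm


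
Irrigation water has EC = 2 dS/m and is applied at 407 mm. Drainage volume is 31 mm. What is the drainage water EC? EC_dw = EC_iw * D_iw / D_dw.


EC_dw = EC_iw * D_iw / D_dw
EC_dw = 2 * 407 / 31
EC_dw = 814 / 31

26.2581 dS/m


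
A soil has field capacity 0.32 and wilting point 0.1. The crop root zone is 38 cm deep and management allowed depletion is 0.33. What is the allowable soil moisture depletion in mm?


SMD = (FC - PWP) * d * MAD * 10
SMD = (0.32 - 0.1) * 38 * 0.33 * 10
SMD = 0.2200 * 38 * 0.33 * 10

27.5880 mm


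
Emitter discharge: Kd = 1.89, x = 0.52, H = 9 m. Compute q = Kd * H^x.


q = Kd * H^x = 1.89 * 9^0.52 = 1.89 * 3.134773

5.9247 L/h


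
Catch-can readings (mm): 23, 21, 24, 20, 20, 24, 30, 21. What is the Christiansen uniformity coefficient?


mean = 22.875000 mm
MAD = 2.375000 mm
CU = (1 - 2.375000/22.875000)*100

89.6175 %


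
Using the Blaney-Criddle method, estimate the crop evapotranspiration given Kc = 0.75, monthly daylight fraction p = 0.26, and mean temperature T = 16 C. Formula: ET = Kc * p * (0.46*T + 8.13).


ET = Kc * p * (0.46*T + 8.13)
ET = 0.75 * 0.26 * (0.46*16 + 8.13)
ET = 0.75 * 0.26 * 15.4900

3.0206 mm/day


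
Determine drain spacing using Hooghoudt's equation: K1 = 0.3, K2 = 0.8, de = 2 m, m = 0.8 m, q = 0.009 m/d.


S^2 = 8*K2*de*m/q + 4*K1*m^2/q
S^2 = 8*0.8*2*0.8/0.009 + 4*0.3*0.8^2/0.009
S = sqrt(1223.1111)

34.9730 m
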